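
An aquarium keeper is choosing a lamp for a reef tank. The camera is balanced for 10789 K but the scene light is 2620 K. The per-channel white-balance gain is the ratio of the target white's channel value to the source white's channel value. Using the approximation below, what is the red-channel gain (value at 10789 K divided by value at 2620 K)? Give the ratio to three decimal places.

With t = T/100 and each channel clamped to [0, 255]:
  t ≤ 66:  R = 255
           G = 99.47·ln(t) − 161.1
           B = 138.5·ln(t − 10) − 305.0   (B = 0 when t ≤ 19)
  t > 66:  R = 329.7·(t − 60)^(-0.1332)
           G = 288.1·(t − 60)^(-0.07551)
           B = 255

0.772

At 2620 K (t = 26.2):
  R = 255 by definition for t ≤ 66.
At 10789 K (t = 107.89):
  R = 329.7·(107.89 − 60)^(-0.1332) = 329.7·47.89^(-0.1332) = 329.7·0.59730 = 196.929.
Gain = 196.929 / 255.000 = 0.7723 → 0.772.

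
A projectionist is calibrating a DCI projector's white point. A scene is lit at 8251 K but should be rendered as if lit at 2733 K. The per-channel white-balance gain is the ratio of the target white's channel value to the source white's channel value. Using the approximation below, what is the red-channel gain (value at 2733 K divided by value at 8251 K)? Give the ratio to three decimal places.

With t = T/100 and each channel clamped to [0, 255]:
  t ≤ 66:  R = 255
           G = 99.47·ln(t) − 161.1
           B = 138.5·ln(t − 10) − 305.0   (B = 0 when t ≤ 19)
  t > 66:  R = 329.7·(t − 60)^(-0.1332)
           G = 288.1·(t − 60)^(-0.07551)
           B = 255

1.171

At 8251 K (t = 82.51):
  R = 329.7·(82.51 − 60)^(-0.1332) = 329.7·22.51^(-0.1332) = 329.7·0.66049 = 217.762.
At 2733 K (t = 27.33):
  R = 255 by definition for t ≤ 66.
Gain = 255.000 / 217.762 = 1.1710 → 1.171.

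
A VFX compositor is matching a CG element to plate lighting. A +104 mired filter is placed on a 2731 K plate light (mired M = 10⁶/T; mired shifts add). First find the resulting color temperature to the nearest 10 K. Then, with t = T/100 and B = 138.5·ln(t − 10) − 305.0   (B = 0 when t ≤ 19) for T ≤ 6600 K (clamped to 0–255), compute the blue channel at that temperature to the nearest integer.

M_in = 10⁶/2731 = 366.17; M_out = 366.17 + (+104) = 470.17.
T_out = 10⁶/470.17 = 2126.9 K → 2130 K; t = 21.3.
B = 138.5·ln(21.3 − 10) − 305.0 = 138.5·ln 11.3 − 305.0 = 138.5·2.4248 − 305.0 = 30.835.
Rounded: 31.

31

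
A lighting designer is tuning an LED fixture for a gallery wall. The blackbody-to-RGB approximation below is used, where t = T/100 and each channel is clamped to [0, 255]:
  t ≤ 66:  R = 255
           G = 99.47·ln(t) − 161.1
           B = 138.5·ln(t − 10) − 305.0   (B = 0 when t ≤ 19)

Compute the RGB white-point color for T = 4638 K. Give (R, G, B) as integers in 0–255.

t = 4638/100 = 46.38; the t ≤ 66 branch applies.
R = 255 by definition for t ≤ 66.
G = 99.47·ln 46.38 − 161.1 = 99.47·3.8369 − 161.1 = 220.553.
B = 138.5·ln(46.38 − 10) − 305.0 = 138.5·ln 36.38 − 305.0 = 138.5·3.5940 − 305.0 = 192.772.
Rounded: (255, 221, 193).

(255, 221, 193)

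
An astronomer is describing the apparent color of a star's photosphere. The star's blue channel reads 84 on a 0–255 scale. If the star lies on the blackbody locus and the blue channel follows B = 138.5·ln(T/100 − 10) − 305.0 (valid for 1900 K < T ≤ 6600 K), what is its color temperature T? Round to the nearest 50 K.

2650 K

ln(t − 10) = (84 + 305.0) / 138.5 = 2.8087.
t − 10 = e^2.8087 = 16.588, so t = 26.588.
T = 100·t = 2659 K → 2650 K to the nearest 50 K.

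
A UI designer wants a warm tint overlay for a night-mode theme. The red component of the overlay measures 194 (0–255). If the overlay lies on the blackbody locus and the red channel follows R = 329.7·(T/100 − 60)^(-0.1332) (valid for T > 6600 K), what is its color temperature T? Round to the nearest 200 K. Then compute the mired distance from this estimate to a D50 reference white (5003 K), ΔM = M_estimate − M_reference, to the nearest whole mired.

(t − 60)^(-0.1332) = 194/329.7 = 0.58841.
t − 60 = 0.58841^(1/-0.1332) = 0.58841^(-7.508) = 53.593, so t = 113.593.
T = 100·t = 11359 K → 11400 K to the nearest 200 K.
M_estimate = 10⁶/11400 = 87.72; M_reference = 10⁶/5003 = 199.88.
ΔM = 87.72 − 199.88 = -112.16 → -112 mireds.

-112 mireds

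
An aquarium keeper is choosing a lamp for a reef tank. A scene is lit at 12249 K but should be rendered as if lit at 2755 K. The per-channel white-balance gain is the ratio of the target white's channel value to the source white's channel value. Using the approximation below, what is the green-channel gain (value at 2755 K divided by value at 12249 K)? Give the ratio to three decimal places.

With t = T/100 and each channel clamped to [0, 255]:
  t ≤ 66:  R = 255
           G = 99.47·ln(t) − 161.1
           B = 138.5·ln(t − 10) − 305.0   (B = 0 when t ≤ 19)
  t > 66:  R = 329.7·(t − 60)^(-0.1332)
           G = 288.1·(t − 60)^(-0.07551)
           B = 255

0.800

At 12249 K (t = 122.49):
  G = 288.1·(122.49 − 60)^(-0.07551) = 288.1·62.49^(-0.07551) = 288.1·0.73181 = 210.834.
At 2755 K (t = 27.55):
  G = 99.47·ln 27.55 − 161.1 = 99.47·3.3160 − 161.1 = 168.743.
Gain = 168.743 / 210.834 = 0.8004 → 0.800.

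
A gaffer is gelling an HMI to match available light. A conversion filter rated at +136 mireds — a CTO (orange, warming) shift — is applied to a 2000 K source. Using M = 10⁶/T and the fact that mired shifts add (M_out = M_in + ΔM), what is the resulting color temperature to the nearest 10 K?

1570 K

M_in = 10⁶/2000 = 500.00 mireds.
M_out = 500.00 + (+136) = 636.00 mireds.
T_out = 10⁶/636.00 = 1572.3 K → 1570 K.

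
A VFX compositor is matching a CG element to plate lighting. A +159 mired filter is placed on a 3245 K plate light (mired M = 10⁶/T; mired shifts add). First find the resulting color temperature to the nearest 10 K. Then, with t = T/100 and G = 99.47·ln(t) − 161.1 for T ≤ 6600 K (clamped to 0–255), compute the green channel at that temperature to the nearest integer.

144

M_in = 10⁶/3245 = 308.17; M_out = 308.17 + (+159) = 467.17.
T_out = 10⁶/467.17 = 2140.6 K → 2140 K; t = 21.4.
G = 99.47·ln 21.4 − 161.1 = 99.47·3.0634 − 161.1 = 143.615.
Rounded: 144.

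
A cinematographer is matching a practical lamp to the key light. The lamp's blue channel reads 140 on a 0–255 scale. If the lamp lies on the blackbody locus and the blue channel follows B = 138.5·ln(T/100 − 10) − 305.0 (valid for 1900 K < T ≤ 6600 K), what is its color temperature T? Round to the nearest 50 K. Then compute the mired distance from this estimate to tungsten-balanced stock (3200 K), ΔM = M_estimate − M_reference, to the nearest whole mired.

-27 mireds

ln(t − 10) = (140 + 305.0) / 138.5 = 3.2130.
t − 10 = e^3.2130 = 24.853, so t = 34.853.
T = 100·t = 3485 K → 3500 K to the nearest 50 K.
M_estimate = 10⁶/3500 = 285.71; M_reference = 10⁶/3200 = 312.50.
ΔM = 285.71 − 312.50 = -26.79 → -27 mireds.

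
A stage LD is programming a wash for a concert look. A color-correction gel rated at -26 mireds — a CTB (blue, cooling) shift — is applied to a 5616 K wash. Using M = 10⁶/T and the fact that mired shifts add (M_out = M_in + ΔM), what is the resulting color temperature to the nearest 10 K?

6580 K

M_in = 10⁶/5616 = 178.06 mireds.
M_out = 178.06 + (-26) = 152.06 mireds.
T_out = 10⁶/152.06 = 6576.2 K → 6580 K.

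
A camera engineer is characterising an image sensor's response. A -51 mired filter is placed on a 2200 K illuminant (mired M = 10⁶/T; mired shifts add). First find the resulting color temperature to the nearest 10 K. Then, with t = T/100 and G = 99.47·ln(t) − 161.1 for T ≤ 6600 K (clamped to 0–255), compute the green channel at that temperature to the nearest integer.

158

M_in = 10⁶/2200 = 454.55; M_out = 454.55 + (-51) = 403.55.
T_out = 10⁶/403.55 = 2478.0 K → 2480 K; t = 24.8.
G = 99.47·ln 24.8 − 161.1 = 99.47·3.2108 − 161.1 = 158.283.
Rounded: 158.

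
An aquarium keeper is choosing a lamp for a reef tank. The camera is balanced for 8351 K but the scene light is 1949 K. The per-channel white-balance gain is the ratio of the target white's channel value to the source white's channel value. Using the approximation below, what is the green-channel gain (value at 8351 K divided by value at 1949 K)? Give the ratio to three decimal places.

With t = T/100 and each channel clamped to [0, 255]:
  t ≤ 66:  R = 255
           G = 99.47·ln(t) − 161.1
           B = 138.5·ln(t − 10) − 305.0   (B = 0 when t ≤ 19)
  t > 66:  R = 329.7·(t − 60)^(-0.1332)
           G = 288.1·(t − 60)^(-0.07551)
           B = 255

1.690

At 1949 K (t = 19.49):
  G = 99.47·ln 19.49 − 161.1 = 99.47·2.9699 − 161.1 = 134.316.
At 8351 K (t = 83.51):
  G = 288.1·(83.51 − 60)^(-0.07551) = 288.1·23.51^(-0.07551) = 288.1·0.78787 = 226.986.
Gain = 226.986 / 134.316 = 1.6899 → 1.690.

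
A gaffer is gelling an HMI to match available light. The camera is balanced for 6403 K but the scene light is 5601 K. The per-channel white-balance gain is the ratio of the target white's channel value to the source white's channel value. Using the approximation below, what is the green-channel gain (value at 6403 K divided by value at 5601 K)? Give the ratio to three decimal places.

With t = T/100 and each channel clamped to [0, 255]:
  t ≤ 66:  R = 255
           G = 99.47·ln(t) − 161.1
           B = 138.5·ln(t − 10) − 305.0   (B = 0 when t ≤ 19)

At 5601 K (t = 56.01):
  G = 99.47·ln 56.01 − 161.1 = 99.47·4.0255 − 161.1 = 239.319.
At 6403 K (t = 64.03):
  G = 99.47·ln 64.03 − 161.1 = 99.47·4.1594 − 161.1 = 252.631.
Gain = 252.631 / 239.319 = 1.0556 → 1.056.

1.056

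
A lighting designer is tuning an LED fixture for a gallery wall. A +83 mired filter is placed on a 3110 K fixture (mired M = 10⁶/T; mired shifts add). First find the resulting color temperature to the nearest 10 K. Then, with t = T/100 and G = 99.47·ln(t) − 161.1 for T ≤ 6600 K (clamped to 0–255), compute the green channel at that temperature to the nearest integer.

158

M_in = 10⁶/3110 = 321.54; M_out = 321.54 + (+83) = 404.54.
T_out = 10⁶/404.54 = 2471.9 K → 2470 K; t = 24.7.
G = 99.47·ln 24.7 − 161.1 = 99.47·3.2068 − 161.1 = 157.881.
Rounded: 158.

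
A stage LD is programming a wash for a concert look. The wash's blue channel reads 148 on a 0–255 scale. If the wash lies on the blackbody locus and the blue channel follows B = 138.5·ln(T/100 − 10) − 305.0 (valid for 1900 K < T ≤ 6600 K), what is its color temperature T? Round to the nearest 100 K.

3600 K

ln(t − 10) = (148 + 305.0) / 138.5 = 3.2708.
t − 10 = e^3.2708 = 26.331, so t = 36.331.
T = 100·t = 3633 K → 3600 K to the nearest 100 K.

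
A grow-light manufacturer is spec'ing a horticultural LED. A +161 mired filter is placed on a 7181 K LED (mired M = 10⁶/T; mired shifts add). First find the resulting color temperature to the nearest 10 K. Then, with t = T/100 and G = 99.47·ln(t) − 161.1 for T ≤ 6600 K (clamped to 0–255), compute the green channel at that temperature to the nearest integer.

M_in = 10⁶/7181 = 139.26; M_out = 139.26 + (+161) = 300.26.
T_out = 10⁶/300.26 = 3330.5 K → 3330 K; t = 33.3.
G = 99.47·ln 33.3 − 161.1 = 99.47·3.5056 − 161.1 = 187.598.
Rounded: 188.

188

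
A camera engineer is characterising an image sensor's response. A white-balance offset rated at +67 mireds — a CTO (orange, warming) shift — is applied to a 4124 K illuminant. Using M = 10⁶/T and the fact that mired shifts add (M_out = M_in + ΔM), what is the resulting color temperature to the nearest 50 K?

3250 K

M_in = 10⁶/4124 = 242.48 mireds.
M_out = 242.48 + (+67) = 309.48 mireds.
T_out = 10⁶/309.48 = 3231.2 K → 3250 K.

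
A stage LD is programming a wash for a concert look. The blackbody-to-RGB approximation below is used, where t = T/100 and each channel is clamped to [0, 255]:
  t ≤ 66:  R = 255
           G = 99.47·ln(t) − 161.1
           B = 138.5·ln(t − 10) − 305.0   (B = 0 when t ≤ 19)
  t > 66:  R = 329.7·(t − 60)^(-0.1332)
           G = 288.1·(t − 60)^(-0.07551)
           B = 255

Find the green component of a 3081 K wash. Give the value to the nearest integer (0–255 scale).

180

t = 3081/100 = 30.81; the t ≤ 66 branch applies.
G = 99.47·ln 30.81 − 161.1 = 99.47·3.4278 − 161.1 = 179.867.
Rounded: 180.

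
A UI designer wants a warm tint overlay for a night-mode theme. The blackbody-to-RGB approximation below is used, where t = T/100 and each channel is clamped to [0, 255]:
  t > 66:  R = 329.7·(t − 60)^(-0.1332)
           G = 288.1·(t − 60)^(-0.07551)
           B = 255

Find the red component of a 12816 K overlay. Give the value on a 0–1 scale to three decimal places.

t = 12816/100 = 128.16; the t > 66 branch applies.
R = 329.7·(128.16 − 60)^(-0.1332) = 329.7·68.16^(-0.1332) = 329.7·0.56987 = 187.885.
On a 0–1 scale: 187.885/255 = 0.7368 → 0.737.

0.737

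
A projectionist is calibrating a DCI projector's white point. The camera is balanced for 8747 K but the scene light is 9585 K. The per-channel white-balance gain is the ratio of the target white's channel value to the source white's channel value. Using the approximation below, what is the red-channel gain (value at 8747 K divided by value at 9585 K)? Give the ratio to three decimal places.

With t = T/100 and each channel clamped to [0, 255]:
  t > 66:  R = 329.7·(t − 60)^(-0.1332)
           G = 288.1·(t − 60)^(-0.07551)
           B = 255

At 9585 K (t = 95.85):
  R = 329.7·(95.85 − 60)^(-0.1332) = 329.7·35.85^(-0.1332) = 329.7·0.62079 = 204.673.
At 8747 K (t = 87.47):
  R = 329.7·(87.47 − 60)^(-0.1332) = 329.7·27.47^(-0.1332) = 329.7·0.64320 = 212.062.
Gain = 212.062 / 204.673 = 1.0361 → 1.036.

1.036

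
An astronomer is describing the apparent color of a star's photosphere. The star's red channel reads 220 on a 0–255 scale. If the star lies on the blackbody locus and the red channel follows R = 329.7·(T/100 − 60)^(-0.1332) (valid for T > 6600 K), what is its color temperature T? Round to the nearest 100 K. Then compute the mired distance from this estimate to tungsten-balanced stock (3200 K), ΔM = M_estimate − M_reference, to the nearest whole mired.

-189 mireds

(t − 60)^(-0.1332) = 220/329.7 = 0.66727.
t − 60 = 0.66727^(1/-0.1332) = 0.66727^(-7.508) = 20.847, so t = 80.847.
T = 100·t = 8085 K → 8100 K to the nearest 100 K.
M_estimate = 10⁶/8100 = 123.46; M_reference = 10⁶/3200 = 312.50.
ΔM = 123.46 − 312.50 = -189.04 → -189 mireds.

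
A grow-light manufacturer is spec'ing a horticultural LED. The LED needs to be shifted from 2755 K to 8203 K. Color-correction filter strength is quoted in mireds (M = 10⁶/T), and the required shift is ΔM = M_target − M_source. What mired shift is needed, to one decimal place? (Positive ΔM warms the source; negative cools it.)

-241.1 mireds

M_source = 10⁶/2755 = 362.976; M_target = 10⁶/8203 = 121.907.
ΔM = 121.907 − 362.976 = -241.070 → -241.1 mireds, a cooling shift.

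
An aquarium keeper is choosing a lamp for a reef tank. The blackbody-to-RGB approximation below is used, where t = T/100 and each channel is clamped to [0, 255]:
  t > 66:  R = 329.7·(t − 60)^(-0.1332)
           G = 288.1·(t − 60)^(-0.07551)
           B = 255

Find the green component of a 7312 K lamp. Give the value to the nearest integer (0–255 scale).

237

t = 7312/100 = 73.12; the t > 66 branch applies.
G = 288.1·(73.12 − 60)^(-0.07551) = 288.1·13.12^(-0.07551) = 288.1·0.82335 = 237.207.
Rounded: 237.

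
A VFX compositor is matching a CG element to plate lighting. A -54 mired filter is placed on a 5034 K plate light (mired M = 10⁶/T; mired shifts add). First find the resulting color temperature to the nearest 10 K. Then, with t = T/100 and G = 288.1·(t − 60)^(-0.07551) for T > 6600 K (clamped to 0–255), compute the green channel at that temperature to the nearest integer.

244

M_in = 10⁶/5034 = 198.65; M_out = 198.65 + (-54) = 144.65.
T_out = 10⁶/144.65 = 6913.3 K → 6910 K; t = 69.1.
G = 288.1·(69.1 − 60)^(-0.07551) = 288.1·9.1^(-0.07551) = 288.1·0.84641 = 243.852.
Rounded: 244.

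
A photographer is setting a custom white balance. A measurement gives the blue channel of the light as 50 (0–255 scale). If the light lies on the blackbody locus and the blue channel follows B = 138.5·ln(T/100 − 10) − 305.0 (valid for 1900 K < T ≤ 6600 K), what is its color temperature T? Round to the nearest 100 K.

ln(t − 10) = (50 + 305.0) / 138.5 = 2.5632.
t − 10 = e^2.5632 = 12.977, so t = 22.977.
T = 100·t = 2298 K → 2300 K to the nearest 100 K.

2300 K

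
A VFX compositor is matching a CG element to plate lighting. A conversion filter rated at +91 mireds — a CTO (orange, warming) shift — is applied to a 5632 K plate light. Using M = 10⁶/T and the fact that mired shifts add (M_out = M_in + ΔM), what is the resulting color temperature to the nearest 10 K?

M_in = 10⁶/5632 = 177.56 mireds.
M_out = 177.56 + (+91) = 268.56 mireds.
T_out = 10⁶/268.56 = 3723.6 K → 3720 K.

3720 K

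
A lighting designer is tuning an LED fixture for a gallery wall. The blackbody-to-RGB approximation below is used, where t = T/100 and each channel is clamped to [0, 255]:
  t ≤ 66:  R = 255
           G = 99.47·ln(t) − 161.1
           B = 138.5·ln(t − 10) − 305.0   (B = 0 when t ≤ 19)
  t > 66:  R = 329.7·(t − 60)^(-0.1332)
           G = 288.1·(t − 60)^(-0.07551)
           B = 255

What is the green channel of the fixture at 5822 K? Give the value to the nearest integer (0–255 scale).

t = 5822/100 = 58.22; the t ≤ 66 branch applies.
G = 99.47·ln 58.22 − 161.1 = 99.47·4.0642 − 161.1 = 243.169.
Rounded: 243.

243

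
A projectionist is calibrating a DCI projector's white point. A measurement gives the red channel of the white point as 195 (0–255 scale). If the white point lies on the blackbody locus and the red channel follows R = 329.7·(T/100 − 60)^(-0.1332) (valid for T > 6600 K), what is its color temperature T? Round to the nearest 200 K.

(t − 60)^(-0.1332) = 195/329.7 = 0.59145.
t − 60 = 0.59145^(1/-0.1332) = 0.59145^(-7.508) = 51.564, so t = 111.564.
T = 100·t = 11156 K → 11200 K to the nearest 200 K.

11200 K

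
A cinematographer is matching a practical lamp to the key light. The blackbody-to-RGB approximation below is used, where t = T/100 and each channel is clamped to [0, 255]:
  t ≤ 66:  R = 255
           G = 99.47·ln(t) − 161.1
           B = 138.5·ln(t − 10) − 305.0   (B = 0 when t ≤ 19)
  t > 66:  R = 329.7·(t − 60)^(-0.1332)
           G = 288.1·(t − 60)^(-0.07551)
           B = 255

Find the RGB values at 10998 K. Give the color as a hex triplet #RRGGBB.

#C4D6FF

t = 10998/100 = 109.98; the t > 66 branch applies.
R = 329.7·(109.98 − 60)^(-0.1332) = 329.7·49.98^(-0.1332) = 329.7·0.59391 = 195.812.
G = 288.1·(109.98 − 60)^(-0.07551) = 288.1·49.98^(-0.07551) = 288.1·0.74426 = 214.421.
B = 255 by definition for t > 66.
Rounded: (196, 214, 255).
In hex: #C4D6FF.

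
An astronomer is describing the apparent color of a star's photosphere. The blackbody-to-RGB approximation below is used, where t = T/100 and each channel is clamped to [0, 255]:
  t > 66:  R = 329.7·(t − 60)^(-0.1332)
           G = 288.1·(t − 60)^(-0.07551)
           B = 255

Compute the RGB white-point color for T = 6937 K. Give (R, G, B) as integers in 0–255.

(245, 243, 255)

t = 6937/100 = 69.37; the t > 66 branch applies.
R = 329.7·(69.37 − 60)^(-0.1332) = 329.7·9.37^(-0.1332) = 329.7·0.74227 = 244.728.
G = 288.1·(69.37 − 60)^(-0.07551) = 288.1·9.37^(-0.07551) = 288.1·0.84455 = 243.314.
B = 255 by definition for t > 66.
Rounded: (245, 243, 255).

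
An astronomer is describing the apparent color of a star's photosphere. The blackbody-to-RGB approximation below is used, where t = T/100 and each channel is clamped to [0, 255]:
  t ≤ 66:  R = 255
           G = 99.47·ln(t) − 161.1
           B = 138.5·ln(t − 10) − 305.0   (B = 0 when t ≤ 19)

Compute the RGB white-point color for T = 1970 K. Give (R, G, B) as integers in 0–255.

(255, 135, 10)

t = 1970/100 = 19.7; the t ≤ 66 branch applies.
R = 255 by definition for t ≤ 66.
G = 99.47·ln 19.7 − 161.1 = 99.47·2.9806 − 161.1 = 135.382.
B = 138.5·ln(19.7 − 10) − 305.0 = 138.5·ln 9.7 − 305.0 = 138.5·2.2721 − 305.0 = 9.689.
Rounded: (255, 135, 10).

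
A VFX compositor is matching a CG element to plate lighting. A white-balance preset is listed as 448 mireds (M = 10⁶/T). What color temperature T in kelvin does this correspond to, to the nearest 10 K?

2230 K

T = 10⁶ / 448 = 2232.14 K → 2230 K.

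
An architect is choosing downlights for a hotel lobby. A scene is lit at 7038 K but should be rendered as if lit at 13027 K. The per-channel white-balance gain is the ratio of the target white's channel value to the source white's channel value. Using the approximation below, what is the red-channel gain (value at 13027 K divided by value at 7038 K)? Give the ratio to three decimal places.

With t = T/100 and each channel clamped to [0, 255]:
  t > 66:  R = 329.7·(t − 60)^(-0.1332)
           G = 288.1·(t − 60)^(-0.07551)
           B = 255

0.775

At 7038 K (t = 70.38):
  R = 329.7·(70.38 − 60)^(-0.1332) = 329.7·10.38^(-0.1332) = 329.7·0.73222 = 241.413.
At 13027 K (t = 130.27):
  R = 329.7·(130.27 − 60)^(-0.1332) = 329.7·70.27^(-0.1332) = 329.7·0.56756 = 187.124.
Gain = 187.124 / 241.413 = 0.7751 → 0.775.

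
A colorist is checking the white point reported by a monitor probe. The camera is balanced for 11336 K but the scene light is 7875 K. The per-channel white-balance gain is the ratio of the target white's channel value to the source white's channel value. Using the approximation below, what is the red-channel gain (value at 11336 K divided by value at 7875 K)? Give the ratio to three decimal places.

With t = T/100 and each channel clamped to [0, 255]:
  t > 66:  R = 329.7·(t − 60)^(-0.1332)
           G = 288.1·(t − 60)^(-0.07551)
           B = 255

0.870

At 7875 K (t = 78.75):
  R = 329.7·(78.75 − 60)^(-0.1332) = 329.7·18.75^(-0.1332) = 329.7·0.67676 = 223.129.
At 11336 K (t = 113.36):
  R = 329.7·(113.36 − 60)^(-0.1332) = 329.7·53.36^(-0.1332) = 329.7·0.58876 = 194.113.
Gain = 194.113 / 223.129 = 0.8700 → 0.870.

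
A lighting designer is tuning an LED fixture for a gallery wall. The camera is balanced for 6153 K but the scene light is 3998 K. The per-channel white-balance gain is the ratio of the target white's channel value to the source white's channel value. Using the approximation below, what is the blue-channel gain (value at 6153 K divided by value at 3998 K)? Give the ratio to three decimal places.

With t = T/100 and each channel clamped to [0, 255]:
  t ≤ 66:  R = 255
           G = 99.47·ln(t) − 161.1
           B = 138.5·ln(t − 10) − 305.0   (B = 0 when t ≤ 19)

1.452

At 3998 K (t = 39.98):
  B = 138.5·ln(39.98 − 10) − 305.0 = 138.5·ln 29.98 − 305.0 = 138.5·3.4005 − 305.0 = 165.973.
At 6153 K (t = 61.53):
  B = 138.5·ln(61.53 − 10) − 305.0 = 138.5·ln 51.53 − 305.0 = 138.5·3.9422 − 305.0 = 240.990.
Gain = 240.990 / 165.973 = 1.4520 → 1.452.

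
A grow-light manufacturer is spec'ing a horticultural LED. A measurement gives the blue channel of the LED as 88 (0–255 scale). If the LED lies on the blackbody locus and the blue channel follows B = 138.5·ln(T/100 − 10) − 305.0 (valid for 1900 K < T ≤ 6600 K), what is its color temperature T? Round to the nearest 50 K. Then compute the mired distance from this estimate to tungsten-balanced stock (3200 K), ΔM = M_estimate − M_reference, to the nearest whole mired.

ln(t − 10) = (88 + 305.0) / 138.5 = 2.8375.
t − 10 = e^2.8375 = 17.074, so t = 27.074.
T = 100·t = 2707 K → 2700 K to the nearest 50 K.
M_estimate = 10⁶/2700 = 370.37; M_reference = 10⁶/3200 = 312.50.
ΔM = 370.37 − 312.50 = 57.87 → +58 mireds.

+58 mireds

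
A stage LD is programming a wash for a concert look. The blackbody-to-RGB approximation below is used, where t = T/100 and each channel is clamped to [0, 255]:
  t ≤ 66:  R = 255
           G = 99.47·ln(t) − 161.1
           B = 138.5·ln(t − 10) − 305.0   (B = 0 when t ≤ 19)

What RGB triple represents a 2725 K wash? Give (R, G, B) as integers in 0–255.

t = 2725/100 = 27.25; the t ≤ 66 branch applies.
R = 255 by definition for t ≤ 66.
G = 99.47·ln 27.25 − 161.1 = 99.47·3.3051 − 161.1 = 167.654.
B = 138.5·ln(27.25 − 10) − 305.0 = 138.5·ln 17.25 − 305.0 = 138.5·2.8478 − 305.0 = 89.422.
Rounded: (255, 168, 89).

(255, 168, 89)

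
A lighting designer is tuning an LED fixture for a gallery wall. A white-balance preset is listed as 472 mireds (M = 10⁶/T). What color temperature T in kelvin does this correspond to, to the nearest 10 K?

2120 K

T = 10⁶ / 472 = 2118.64 K → 2120 K.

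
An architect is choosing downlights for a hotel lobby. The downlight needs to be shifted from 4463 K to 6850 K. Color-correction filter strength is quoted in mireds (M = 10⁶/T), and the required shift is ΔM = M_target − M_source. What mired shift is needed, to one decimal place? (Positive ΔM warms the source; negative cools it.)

M_source = 10⁶/4463 = 224.065; M_target = 10⁶/6850 = 145.985.
ΔM = 145.985 − 224.065 = -78.079 → -78.1 mireds, a cooling shift.

-78.1 mireds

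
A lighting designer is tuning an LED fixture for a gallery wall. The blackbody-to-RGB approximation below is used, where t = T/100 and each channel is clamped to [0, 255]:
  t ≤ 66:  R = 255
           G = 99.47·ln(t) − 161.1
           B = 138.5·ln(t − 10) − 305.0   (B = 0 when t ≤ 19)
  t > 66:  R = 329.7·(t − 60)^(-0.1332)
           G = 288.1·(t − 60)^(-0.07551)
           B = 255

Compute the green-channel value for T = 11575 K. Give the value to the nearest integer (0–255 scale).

213

t = 11575/100 = 115.75; the t > 66 branch applies.
G = 288.1·(115.75 − 60)^(-0.07551) = 288.1·55.75^(-0.07551) = 288.1·0.73814 = 212.659.
Rounded: 213.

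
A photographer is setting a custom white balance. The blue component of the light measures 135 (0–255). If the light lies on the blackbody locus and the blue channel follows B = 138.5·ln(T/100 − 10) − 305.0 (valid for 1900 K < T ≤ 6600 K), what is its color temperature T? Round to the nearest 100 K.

ln(t − 10) = (135 + 305.0) / 138.5 = 3.1769.
t − 10 = e^3.1769 = 23.972, so t = 33.972.
T = 100·t = 3397 K → 3400 K to the nearest 100 K.

3400 K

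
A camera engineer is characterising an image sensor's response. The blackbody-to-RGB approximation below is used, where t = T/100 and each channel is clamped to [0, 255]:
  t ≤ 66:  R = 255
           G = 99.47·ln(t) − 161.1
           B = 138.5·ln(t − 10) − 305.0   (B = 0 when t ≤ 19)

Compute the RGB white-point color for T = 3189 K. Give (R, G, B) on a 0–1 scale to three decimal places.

t = 3189/100 = 31.89; the t ≤ 66 branch applies.
R = 255 by definition for t ≤ 66.
G = 99.47·ln 31.89 − 161.1 = 99.47·3.4623 − 161.1 = 183.294.
B = 138.5·ln(31.89 − 10) − 305.0 = 138.5·ln 21.89 − 305.0 = 138.5·3.0860 − 305.0 = 122.415.
Dividing each by 255: (1.0000, 0.7188, 0.4801) → (1.000, 0.719, 0.480).

(1.000, 0.719, 0.480)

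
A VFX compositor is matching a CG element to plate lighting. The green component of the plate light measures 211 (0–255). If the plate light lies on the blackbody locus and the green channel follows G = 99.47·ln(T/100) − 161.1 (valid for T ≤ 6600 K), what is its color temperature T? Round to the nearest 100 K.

4200 K

ln t = (211 + 161.1) / 99.47 = 3.7408.
t = e^3.7408 = 42.133.
T = 100·t = 4213 K → 4200 K to the nearest 100 K.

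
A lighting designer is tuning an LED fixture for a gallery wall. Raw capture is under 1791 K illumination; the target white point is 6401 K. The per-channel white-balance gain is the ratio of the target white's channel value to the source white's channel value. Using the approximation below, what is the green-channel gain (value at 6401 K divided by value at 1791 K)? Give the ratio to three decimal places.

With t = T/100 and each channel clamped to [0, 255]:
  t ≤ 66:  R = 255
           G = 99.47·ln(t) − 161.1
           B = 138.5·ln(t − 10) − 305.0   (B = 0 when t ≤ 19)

At 1791 K (t = 17.91):
  G = 99.47·ln 17.91 − 161.1 = 99.47·2.8854 − 161.1 = 125.907.
At 6401 K (t = 64.01):
  G = 99.47·ln 64.01 − 161.1 = 99.47·4.1590 − 161.1 = 252.600.
Gain = 252.600 / 125.907 = 2.0062 → 2.006.

2.006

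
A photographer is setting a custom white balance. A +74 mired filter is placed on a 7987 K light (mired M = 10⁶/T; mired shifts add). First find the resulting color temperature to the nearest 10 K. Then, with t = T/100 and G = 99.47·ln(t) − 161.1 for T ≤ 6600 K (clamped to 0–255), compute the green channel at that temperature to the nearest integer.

228

M_in = 10⁶/7987 = 125.20; M_out = 125.20 + (+74) = 199.20.
T_out = 10⁶/199.20 = 5020.0 K → 5020 K; t = 50.2.
G = 99.47·ln 50.2 − 161.1 = 99.47·3.9160 − 161.1 = 228.426.
Rounded: 228.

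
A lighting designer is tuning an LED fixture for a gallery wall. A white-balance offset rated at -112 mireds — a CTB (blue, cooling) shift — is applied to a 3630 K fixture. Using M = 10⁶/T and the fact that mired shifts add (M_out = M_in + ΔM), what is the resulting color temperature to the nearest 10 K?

M_in = 10⁶/3630 = 275.48 mireds.
M_out = 275.48 + (-112) = 163.48 mireds.
T_out = 10⁶/163.48 = 6116.9 K → 6120 K.

6120 K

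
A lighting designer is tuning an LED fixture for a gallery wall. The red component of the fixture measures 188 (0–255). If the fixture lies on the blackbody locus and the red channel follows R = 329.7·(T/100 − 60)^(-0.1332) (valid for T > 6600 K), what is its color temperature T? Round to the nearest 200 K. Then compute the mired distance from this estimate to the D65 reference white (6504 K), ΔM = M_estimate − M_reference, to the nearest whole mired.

-76 mireds

(t − 60)^(-0.1332) = 188/329.7 = 0.57022.
t − 60 = 0.57022^(1/-0.1332) = 0.57022^(-7.508) = 67.848, so t = 127.848.
T = 100·t = 12785 K → 12800 K to the nearest 200 K.
M_estimate = 10⁶/12800 = 78.12; M_reference = 10⁶/6504 = 153.75.
ΔM = 78.12 − 153.75 = -75.63 → -76 mireds.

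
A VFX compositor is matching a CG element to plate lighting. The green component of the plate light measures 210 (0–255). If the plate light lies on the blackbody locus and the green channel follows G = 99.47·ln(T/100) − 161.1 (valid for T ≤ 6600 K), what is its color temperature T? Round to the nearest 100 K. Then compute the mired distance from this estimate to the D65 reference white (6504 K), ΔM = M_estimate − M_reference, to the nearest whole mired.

+84 mireds

ln t = (210 + 161.1) / 99.47 = 3.7308.
t = e^3.7308 = 41.711.
T = 100·t = 4171 K → 4200 K to the nearest 100 K.
M_estimate = 10⁶/4200 = 238.10; M_reference = 10⁶/6504 = 153.75.
ΔM = 238.10 − 153.75 = 84.34 → +84 mireds.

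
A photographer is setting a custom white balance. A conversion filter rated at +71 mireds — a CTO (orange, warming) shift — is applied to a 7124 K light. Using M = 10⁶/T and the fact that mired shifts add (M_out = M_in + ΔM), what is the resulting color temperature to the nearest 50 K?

M_in = 10⁶/7124 = 140.37 mireds.
M_out = 140.37 + (+71) = 211.37 mireds.
T_out = 10⁶/211.37 = 4731.0 K → 4750 K.

4750 K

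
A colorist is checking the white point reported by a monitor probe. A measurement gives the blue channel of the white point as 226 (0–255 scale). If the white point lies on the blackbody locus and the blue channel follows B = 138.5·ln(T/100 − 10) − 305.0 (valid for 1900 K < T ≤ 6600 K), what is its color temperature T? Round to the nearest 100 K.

ln(t − 10) = (226 + 305.0) / 138.5 = 3.8339.
t − 10 = e^3.8339 = 46.244, so t = 56.244.
T = 100·t = 5624 K → 5600 K to the nearest 100 K.

5600 K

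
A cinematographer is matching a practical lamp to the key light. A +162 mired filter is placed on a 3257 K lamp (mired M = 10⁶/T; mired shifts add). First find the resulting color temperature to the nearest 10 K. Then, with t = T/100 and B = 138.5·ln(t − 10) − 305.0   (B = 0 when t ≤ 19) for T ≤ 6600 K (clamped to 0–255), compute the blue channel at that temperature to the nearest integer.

31

M_in = 10⁶/3257 = 307.03; M_out = 307.03 + (+162) = 469.03.
T_out = 10⁶/469.03 = 2132.1 K → 2130 K; t = 21.3.
B = 138.5·ln(21.3 − 10) − 305.0 = 138.5·ln 11.3 − 305.0 = 138.5·2.4248 − 305.0 = 30.835.
Rounded: 31.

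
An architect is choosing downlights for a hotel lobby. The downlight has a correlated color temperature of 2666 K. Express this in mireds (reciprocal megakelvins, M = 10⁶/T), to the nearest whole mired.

375 mireds

M = 10⁶ / 2666 = 375.094 → 375 mireds.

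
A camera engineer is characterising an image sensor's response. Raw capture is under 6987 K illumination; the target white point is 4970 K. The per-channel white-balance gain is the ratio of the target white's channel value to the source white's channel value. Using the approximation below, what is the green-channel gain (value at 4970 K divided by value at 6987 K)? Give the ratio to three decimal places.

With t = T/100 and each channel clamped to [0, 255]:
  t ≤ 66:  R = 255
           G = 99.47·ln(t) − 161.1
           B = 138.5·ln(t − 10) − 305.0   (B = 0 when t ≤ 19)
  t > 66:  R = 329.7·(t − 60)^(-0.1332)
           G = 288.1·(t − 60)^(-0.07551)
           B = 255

At 6987 K (t = 69.87):
  G = 288.1·(69.87 − 60)^(-0.07551) = 288.1·9.87^(-0.07551) = 288.1·0.84124 = 242.361.
At 4970 K (t = 49.7):
  G = 99.47·ln 49.7 − 161.1 = 99.47·3.9060 − 161.1 = 227.430.
Gain = 227.430 / 242.361 = 0.9384 → 0.938.

0.938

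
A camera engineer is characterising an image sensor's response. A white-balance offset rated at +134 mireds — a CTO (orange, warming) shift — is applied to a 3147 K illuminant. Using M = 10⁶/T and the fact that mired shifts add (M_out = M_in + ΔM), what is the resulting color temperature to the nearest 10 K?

M_in = 10⁶/3147 = 317.76 mireds.
M_out = 317.76 + (+134) = 451.76 mireds.
T_out = 10⁶/451.76 = 2213.6 K → 2210 K.

2210 K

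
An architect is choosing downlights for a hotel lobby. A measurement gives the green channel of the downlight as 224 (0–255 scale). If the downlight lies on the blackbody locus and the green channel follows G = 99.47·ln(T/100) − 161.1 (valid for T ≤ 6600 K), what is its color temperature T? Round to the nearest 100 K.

ln t = (224 + 161.1) / 99.47 = 3.8715.
t = e^3.8715 = 48.015.
T = 100·t = 4802 K → 4800 K to the nearest 100 K.

4800 K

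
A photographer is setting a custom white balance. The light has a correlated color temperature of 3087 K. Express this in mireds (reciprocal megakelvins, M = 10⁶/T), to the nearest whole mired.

324 mireds

M = 10⁶ / 3087 = 323.939 → 324 mireds.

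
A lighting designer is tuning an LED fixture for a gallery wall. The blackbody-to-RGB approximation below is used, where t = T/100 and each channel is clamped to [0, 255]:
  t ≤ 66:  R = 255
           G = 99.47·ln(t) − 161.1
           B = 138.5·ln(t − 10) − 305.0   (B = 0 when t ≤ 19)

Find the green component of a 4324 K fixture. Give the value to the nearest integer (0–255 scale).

t = 4324/100 = 43.24; the t ≤ 66 branch applies.
G = 99.47·ln 43.24 − 161.1 = 99.47·3.7668 − 161.1 = 213.580.
Rounded: 214.

214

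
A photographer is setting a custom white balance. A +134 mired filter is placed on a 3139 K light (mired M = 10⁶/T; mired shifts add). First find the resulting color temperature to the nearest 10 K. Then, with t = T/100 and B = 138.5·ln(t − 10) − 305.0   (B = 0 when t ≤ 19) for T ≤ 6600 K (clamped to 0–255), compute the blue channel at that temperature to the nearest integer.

M_in = 10⁶/3139 = 318.57; M_out = 318.57 + (+134) = 452.57.
T_out = 10⁶/452.57 = 2209.6 K → 2210 K; t = 22.1.
B = 138.5·ln(22.1 − 10) − 305.0 = 138.5·ln 12.1 − 305.0 = 138.5·2.4932 − 305.0 = 40.309.
Rounded: 40.

40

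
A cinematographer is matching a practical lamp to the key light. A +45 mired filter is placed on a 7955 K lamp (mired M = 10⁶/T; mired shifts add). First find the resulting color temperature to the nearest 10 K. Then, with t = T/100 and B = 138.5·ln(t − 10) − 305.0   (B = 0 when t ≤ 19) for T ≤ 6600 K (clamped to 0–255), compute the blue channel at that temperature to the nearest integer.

M_in = 10⁶/7955 = 125.71; M_out = 125.71 + (+45) = 170.71.
T_out = 10⁶/170.71 = 5858.0 K → 5860 K; t = 58.6.
B = 138.5·ln(58.6 − 10) − 305.0 = 138.5·ln 48.6 − 305.0 = 138.5·3.8836 − 305.0 = 232.882.
Rounded: 233.

233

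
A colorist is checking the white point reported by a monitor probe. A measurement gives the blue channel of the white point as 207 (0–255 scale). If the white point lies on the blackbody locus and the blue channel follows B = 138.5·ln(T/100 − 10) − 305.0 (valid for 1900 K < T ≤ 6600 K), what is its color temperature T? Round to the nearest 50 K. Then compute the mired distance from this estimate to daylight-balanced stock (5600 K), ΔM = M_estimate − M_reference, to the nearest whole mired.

ln(t − 10) = (207 + 305.0) / 138.5 = 3.6968.
t − 10 = e^3.6968 = 40.316, so t = 50.316.
T = 100·t = 5032 K → 5050 K to the nearest 50 K.
M_estimate = 10⁶/5050 = 198.02; M_reference = 10⁶/5600 = 178.57.
ΔM = 198.02 − 178.57 = 19.45 → +19 mireds.

+19 mireds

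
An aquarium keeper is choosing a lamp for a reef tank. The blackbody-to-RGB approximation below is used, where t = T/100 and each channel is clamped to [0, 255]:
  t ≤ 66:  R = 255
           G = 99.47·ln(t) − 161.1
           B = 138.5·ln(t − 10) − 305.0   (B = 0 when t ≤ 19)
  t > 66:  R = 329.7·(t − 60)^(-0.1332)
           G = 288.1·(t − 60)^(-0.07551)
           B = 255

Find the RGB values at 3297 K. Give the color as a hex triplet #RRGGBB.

t = 3297/100 = 32.97; the t ≤ 66 branch applies.
R = 255 by definition for t ≤ 66.
G = 99.47·ln 32.97 − 161.1 = 99.47·3.4956 − 161.1 = 186.607.
B = 138.5·ln(32.97 − 10) − 305.0 = 138.5·ln 22.97 − 305.0 = 138.5·3.1342 − 305.0 = 129.085.
Rounded: (255, 187, 129).
In hex: #FFBB81.

#FFBB81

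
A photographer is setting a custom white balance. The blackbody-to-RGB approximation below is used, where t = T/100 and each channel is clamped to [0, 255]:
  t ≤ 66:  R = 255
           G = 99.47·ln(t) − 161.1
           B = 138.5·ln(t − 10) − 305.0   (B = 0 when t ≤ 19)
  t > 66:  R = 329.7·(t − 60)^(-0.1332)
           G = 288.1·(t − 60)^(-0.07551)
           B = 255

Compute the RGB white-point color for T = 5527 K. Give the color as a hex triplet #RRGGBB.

#FFEEDF

t = 5527/100 = 55.27; the t ≤ 66 branch applies.
R = 255 by definition for t ≤ 66.
G = 99.47·ln 55.27 − 161.1 = 99.47·4.0122 − 161.1 = 237.997.
B = 138.5·ln(55.27 − 10) − 305.0 = 138.5·ln 45.27 − 305.0 = 138.5·3.8126 − 305.0 = 223.051.
Rounded: (255, 238, 223).
In hex: #FFEEDF.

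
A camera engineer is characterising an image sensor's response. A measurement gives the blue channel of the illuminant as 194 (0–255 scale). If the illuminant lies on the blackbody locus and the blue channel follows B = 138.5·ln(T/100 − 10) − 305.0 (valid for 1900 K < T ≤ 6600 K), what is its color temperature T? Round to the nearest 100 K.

ln(t − 10) = (194 + 305.0) / 138.5 = 3.6029.
t − 10 = e^3.6029 = 36.704, so t = 46.704.
T = 100·t = 4670 K → 4700 K to the nearest 100 K.

4700 K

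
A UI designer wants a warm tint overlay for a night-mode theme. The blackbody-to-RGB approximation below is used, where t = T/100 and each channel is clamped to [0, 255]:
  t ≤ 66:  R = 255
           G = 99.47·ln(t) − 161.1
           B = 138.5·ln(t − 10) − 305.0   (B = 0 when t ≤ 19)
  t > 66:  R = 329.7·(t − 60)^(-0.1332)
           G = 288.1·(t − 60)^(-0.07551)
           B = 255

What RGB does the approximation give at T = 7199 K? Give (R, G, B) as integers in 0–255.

(237, 239, 255)

t = 7199/100 = 71.99; the t > 66 branch applies.
R = 329.7·(71.99 − 60)^(-0.1332) = 329.7·11.99^(-0.1332) = 329.7·0.71829 = 236.821.
G = 288.1·(71.99 − 60)^(-0.07551) = 288.1·11.99^(-0.07551) = 288.1·0.82897 = 238.826.
B = 255 by definition for t > 66.
Rounded: (237, 239, 255).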